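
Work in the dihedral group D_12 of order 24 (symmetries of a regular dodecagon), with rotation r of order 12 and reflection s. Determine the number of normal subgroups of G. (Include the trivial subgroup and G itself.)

G has 34 subgroups. Checking conjugation-invariance by order — order 1: 1/1 normal; order 2: 1/13 normal; order 3: 1/1 normal; order 4: 1/7 normal; order 6: 1/5 normal; order 8: 0/3 normal; order 12: 3/3 normal; order 24: 1/1 normal.
Total normal subgroups: 9.

9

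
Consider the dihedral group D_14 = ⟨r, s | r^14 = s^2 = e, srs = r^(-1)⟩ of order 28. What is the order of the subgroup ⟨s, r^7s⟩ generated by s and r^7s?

4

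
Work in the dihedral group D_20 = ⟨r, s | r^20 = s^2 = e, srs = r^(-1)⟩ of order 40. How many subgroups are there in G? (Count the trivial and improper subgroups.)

48

|G| = 40, so by Lagrange every subgroup order divides 40. Divisors: 1, 2, 4, 5, 8, 10, 20, 40.
Subgroups by order — order 1: 1; order 2: 21; order 4: 11; order 5: 1; order 8: 5; order 10: 5; order 20: 3; order 40: 1.
Total: 1 + 21 + 11 + 1 + 5 + 5 + 3 + 1 = 48.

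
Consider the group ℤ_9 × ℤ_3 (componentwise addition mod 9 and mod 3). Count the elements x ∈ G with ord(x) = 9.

An element (a,b) has order lcm(ord(a), ord(b)); count pairs with lcm equal to 9.
Enumerating gives 18 such elements.

18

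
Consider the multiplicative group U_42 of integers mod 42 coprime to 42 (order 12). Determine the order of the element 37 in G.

Compute successive powers of 37 mod 42: 37, 25, 1; 37^3 ≡ 1 (mod 42).
So |⟨37⟩| = 3.

3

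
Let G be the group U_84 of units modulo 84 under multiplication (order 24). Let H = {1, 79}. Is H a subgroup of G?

79 ∈ H but its inverse 67 ∉ H, so H is not a subgroup.

No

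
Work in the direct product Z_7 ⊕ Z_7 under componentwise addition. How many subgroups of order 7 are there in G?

8

|G| = 49 and 7 | 49, so subgroups of order 7 are possible by Lagrange.
The subgroups of order 7 are: {(0,0), (0,1), (0,2), (0,3), (0,4), (0,5), (0,6)}; {(0,0), (1,0), (2,0), (3,0), (4,0), (5,0), (6,0)}; {(0,0), (1,1), (2,2), (3,3), (4,4), (5,5), (6,6)}; {(0,0), (1,2), (2,4), (3,6), (4,1), (5,3), (6,5)}; … (8 in all).
So G has 8 subgroups of order 7.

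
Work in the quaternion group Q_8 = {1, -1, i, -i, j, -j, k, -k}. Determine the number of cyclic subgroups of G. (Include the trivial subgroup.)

5

Each element a generates a cyclic subgroup ⟨a⟩; distinct elements may generate the same one (a cyclic group of order d has φ(d) generators).
Cyclic subgroups by order — order 1: 1; order 2: 1; order 4: 3.
Total: 5.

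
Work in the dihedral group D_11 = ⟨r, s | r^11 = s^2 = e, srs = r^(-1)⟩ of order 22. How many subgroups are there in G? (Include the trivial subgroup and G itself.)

|G| = 22, so by Lagrange every subgroup order divides 22. Divisors: 1, 2, 11, 22.
Subgroups by order — order 1: 1; order 2: 11; order 11: 1; order 22: 1.
Total: 1 + 11 + 1 + 1 = 14.

14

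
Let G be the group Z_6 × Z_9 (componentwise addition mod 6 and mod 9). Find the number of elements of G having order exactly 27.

0

An element (a,b) has order lcm(ord(a), ord(b)); count pairs with lcm equal to 27.
Enumerating gives 0 such elements.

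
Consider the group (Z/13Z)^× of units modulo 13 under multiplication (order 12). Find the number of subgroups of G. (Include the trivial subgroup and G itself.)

|G| = 12, so by Lagrange every subgroup order divides 12. Divisors: 1, 2, 3, 4, 6, 12.
Subgroups by order — order 1: 1; order 2: 1; order 3: 1; order 4: 1; order 6: 1; order 12: 1.
Total: 1 + 1 + 1 + 1 + 1 + 1 = 6.

6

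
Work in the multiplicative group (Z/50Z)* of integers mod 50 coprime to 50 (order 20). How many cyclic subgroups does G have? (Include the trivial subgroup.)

6

A cyclic subgroup of order d is generated by each of its φ(d) elements of order d, so the cyclic subgroups of order d number (#elements of order d)/φ(d).
Cyclic subgroups by order — order 1: 1; order 2: 1; order 4: 1; order 5: 1; order 10: 1; order 20: 1.
Total: 6.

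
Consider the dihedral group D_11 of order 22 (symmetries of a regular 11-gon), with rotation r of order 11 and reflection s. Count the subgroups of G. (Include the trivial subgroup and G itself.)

14

|G| = 22, so by Lagrange every subgroup order divides 22. Divisors: 1, 2, 11, 22.
Subgroups by order — order 1: 1; order 2: 11; order 11: 1; order 22: 1.
Total: 1 + 11 + 1 + 1 = 14.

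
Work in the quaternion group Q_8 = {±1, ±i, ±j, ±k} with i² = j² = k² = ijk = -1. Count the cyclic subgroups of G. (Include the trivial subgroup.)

5

Each element a generates a cyclic subgroup ⟨a⟩; distinct elements may generate the same one (a cyclic group of order d has φ(d) generators).
Cyclic subgroups by order — order 1: 1; order 2: 1; order 4: 3.
Total: 5.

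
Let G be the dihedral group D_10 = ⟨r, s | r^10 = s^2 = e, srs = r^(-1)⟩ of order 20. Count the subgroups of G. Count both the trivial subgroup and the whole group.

22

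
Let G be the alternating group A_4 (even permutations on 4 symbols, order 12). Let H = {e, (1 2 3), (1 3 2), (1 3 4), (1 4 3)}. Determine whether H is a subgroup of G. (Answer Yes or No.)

|H| = 5 does not divide |G| = 12, so by Lagrange H is not a subgroup.

No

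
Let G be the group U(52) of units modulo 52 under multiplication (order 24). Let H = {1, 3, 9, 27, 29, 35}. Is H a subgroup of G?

Yes

|H| = 6 divides |G| = 24, consistent with Lagrange.
H contains the identity, every element's inverse is in H, and H is closed under ·: it is a subgroup.
In fact H = ⟨3⟩.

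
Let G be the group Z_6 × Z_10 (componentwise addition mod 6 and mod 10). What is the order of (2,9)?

30

The order of (2,9) in Z_6 × Z_10 is lcm(ord(2) in Z_6, ord(9) in Z_10).
ord(2) = 3 and ord(9) = 10, so |⟨(2,9)⟩| = lcm(3, 10) = 30.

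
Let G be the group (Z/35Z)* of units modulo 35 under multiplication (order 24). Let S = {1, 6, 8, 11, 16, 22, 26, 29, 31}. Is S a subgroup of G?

|S| = 9 does not divide |G| = 24, so by Lagrange S is not a subgroup.

No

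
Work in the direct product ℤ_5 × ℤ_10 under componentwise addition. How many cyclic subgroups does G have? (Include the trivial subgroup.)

14

A cyclic subgroup of order d is generated by each of its φ(d) elements of order d, so the cyclic subgroups of order d number (#elements of order d)/φ(d).
Cyclic subgroups by order — order 1: 1; order 2: 1; order 5: 6; order 10: 6.
Total: 14.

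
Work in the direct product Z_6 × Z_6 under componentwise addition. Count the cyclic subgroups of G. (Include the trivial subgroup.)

20

A cyclic subgroup of order d is generated by each of its φ(d) elements of order d, so the cyclic subgroups of order d number (#elements of order d)/φ(d).
Cyclic subgroups by order — order 1: 1; order 2: 3; order 3: 4; order 6: 12.
Total: 20.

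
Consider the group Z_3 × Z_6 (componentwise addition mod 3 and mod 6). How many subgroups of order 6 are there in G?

4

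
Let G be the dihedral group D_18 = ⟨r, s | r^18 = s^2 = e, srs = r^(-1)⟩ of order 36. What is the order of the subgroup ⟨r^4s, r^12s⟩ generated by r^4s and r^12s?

|⟨r^4s⟩| = 2 and |⟨r^12s⟩| = 2, so |H| is a multiple of lcm(2, 2) = 2 and divides |G| = 36.
Closing under the operation: H = {e, r^2, r^4, r^6, r^8, r^10, r^12, r^14, r^16, s, r^2s, r^4s, r^6s, r^8s, r^10s, r^12s, r^14s, r^16s}, so |H| = 18.

18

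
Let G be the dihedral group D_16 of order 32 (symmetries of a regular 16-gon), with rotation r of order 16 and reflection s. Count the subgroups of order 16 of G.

3

|G| = 32 and 16 | 32, so subgroups of order 16 are possible by Lagrange.
The subgroups of order 16 are: {e, r, r^2, r^3, r^4, r^5, r^6, r^7, r^8, r^9, r^10, r^11, r^12, r^13, r^14, r^15}; {e, r^2, r^4, r^6, r^8, r^10, r^12, r^14, s, r^2s, r^4s, r^6s, r^8s, r^10s, r^12s, r^14s}; {e, r^2, r^4, r^6, r^8, r^10, r^12, r^14, rs, r^3s, r^5s, r^7s, r^9s, r^11s, r^13s, r^15s}.
So G has 3 subgroups of order 16.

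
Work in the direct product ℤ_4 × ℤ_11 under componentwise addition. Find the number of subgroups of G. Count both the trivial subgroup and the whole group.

|G| = 44, so by Lagrange every subgroup order divides 44. Divisors: 1, 2, 4, 11, 22, 44.
Subgroups by order — order 1: 1; order 2: 1; order 4: 1; order 11: 1; order 22: 1; order 44: 1.
Total: 1 + 1 + 1 + 1 + 1 + 1 = 6.

6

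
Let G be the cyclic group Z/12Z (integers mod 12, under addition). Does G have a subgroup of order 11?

11 does not divide |G| = 12, so by Lagrange no subgroup of order 11 exists.

No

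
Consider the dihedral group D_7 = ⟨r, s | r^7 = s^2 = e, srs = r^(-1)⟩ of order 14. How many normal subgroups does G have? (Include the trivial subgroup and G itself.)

3

G has 10 subgroups. Checking conjugation-invariance by order — order 1: 1/1 normal; order 2: 0/7 normal; order 7: 1/1 normal; order 14: 1/1 normal.
Total normal subgroups: 3.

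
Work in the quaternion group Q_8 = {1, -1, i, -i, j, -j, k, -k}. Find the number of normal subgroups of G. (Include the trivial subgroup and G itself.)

G has 6 subgroups. Checking conjugation-invariance by order — order 1: 1/1 normal; order 2: 1/1 normal; order 4: 3/3 normal; order 8: 1/1 normal.
Total normal subgroups: 6.

6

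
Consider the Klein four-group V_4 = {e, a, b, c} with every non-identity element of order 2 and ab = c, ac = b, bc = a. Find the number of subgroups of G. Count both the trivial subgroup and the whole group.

5

|G| = 4, so by Lagrange every subgroup order divides 4. Divisors: 1, 2, 4.
Subgroups by order — order 1: 1; order 2: 3; order 4: 1.
Total: 1 + 3 + 1 = 5.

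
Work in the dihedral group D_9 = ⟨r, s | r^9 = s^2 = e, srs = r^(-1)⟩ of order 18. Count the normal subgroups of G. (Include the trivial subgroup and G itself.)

4

G has 16 subgroups. Checking conjugation-invariance by order — order 1: 1/1 normal; order 2: 0/9 normal; order 3: 1/1 normal; order 6: 0/3 normal; order 9: 1/1 normal; order 18: 1/1 normal.
Total normal subgroups: 4.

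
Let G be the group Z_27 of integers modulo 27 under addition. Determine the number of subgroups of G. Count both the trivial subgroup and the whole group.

Subgroups of the cyclic group Z_27 correspond bijectively to divisors of 27.
Divisors of 27: 1, 3, 9, 27.
So Z_27 has 4 subgroups.

4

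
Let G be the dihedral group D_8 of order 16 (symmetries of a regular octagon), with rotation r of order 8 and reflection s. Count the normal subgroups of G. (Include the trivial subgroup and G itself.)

7

G has 19 subgroups. Checking conjugation-invariance by order — order 1: 1/1 normal; order 2: 1/9 normal; order 4: 1/5 normal; order 8: 3/3 normal; order 16: 1/1 normal.
Total normal subgroups: 7.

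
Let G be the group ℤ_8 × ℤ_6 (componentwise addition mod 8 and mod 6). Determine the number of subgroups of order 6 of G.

|G| = 48 and 6 | 48, so subgroups of order 6 are possible by Lagrange.
The subgroups of order 6 are: {(0,0), (0,1), (0,2), (0,3), (0,4), (0,5)}; {(0,0), (0,2), (0,4), (4,0), (4,2), (4,4)}; {(0,0), (0,2), (0,4), (4,1), (4,3), (4,5)}.
So G has 3 subgroups of order 6.

3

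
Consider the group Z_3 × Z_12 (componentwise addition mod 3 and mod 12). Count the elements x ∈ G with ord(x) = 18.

0

An element (a,b) has order lcm(ord(a), ord(b)); count pairs with lcm equal to 18.
Enumerating gives 0 such elements.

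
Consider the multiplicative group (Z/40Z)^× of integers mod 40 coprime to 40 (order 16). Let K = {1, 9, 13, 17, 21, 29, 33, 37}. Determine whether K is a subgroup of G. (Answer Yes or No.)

Yes

|K| = 8 divides |G| = 16, consistent with Lagrange.
K contains the identity, every element's inverse is in K, and K is closed under ·: it is a subgroup.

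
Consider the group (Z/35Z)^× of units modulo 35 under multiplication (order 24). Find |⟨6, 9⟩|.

12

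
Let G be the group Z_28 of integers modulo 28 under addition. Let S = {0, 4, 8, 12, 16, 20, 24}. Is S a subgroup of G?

Yes

|S| = 7 divides |G| = 28, consistent with Lagrange.
S contains the identity, every element's inverse is in S, and S is closed under +: it is a subgroup.
In fact S = ⟨16⟩.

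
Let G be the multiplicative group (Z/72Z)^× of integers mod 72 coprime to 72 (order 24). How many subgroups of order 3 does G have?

|G| = 24 and 3 | 24, so subgroups of order 3 are possible by Lagrange.
The subgroups of order 3 are: {1, 25, 49}.
So G has 1 subgroup of order 3.

1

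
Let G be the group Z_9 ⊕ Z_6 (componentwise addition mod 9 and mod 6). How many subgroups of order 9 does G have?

|G| = 54 and 9 | 54, so subgroups of order 9 are possible by Lagrange.
The subgroups of order 9 are: {(0,0), (0,2), (0,4), (3,0), (3,2), (3,4), (6,0), (6,2), (6,4)}; {(0,0), (1,0), (2,0), (3,0), (4,0), (5,0), (6,0), (7,0), (8,0)}; {(0,0), (1,2), (2,4), (3,0), (4,2), (5,4), (6,0), (7,2), (8,4)}; {(0,0), (1,4), (2,2), (3,0), (4,4), (5,2), (6,0), (7,4), (8,2)}.
So G has 4 subgroups of order 9.

4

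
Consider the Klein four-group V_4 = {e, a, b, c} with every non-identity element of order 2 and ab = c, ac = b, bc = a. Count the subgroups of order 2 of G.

|G| = 4 and 2 | 4, so subgroups of order 2 are possible by Lagrange.
The subgroups of order 2 are: {e, a}; {e, b}; {e, c}.
So G has 3 subgroups of order 2.

3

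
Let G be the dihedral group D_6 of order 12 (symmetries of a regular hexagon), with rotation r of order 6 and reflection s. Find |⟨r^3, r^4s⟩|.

4

|⟨r^3⟩| = 2 and |⟨r^4s⟩| = 2, so |H| is a multiple of lcm(2, 2) = 2 and divides |G| = 12.
Closing under the operation: H = {e, r^3, rs, r^4s}, so |H| = 4.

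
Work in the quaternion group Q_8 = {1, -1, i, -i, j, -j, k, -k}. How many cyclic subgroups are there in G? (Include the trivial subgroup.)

5

A cyclic subgroup of order d is generated by each of its φ(d) elements of order d, so the cyclic subgroups of order d number (#elements of order d)/φ(d).
Cyclic subgroups by order — order 1: 1; order 2: 1; order 4: 3.
Total: 5.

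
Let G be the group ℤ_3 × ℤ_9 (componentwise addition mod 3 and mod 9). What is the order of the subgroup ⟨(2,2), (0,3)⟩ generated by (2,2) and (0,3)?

9

|⟨(2,2)⟩| = 9 and |⟨(0,3)⟩| = 3, so |H| is a multiple of lcm(9, 3) = 9 and divides |G| = 27.
Closing under the operation: H = {(0,0), (0,3), (0,6), (1,1), (1,4), (1,7), (2,2), (2,5), (2,8)}, so |H| = 9.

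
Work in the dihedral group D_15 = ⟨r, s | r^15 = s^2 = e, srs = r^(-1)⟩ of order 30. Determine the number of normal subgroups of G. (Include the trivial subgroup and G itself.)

5

G has 28 subgroups. Checking conjugation-invariance by order — order 1: 1/1 normal; order 2: 0/15 normal; order 3: 1/1 normal; order 5: 1/1 normal; order 6: 0/5 normal; order 10: 0/3 normal; order 15: 1/1 normal; order 30: 1/1 normal.
Total normal subgroups: 5.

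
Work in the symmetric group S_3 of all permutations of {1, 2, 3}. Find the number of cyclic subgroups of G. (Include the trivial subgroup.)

Each element a generates a cyclic subgroup ⟨a⟩; distinct elements may generate the same one (a cyclic group of order d has φ(d) generators).
Cyclic subgroups by order — order 1: 1; order 2: 3; order 3: 1.
Total: 5.

5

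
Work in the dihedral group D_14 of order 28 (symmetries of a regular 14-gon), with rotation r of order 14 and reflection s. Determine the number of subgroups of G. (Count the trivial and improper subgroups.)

28

|G| = 28, so by Lagrange every subgroup order divides 28. Divisors: 1, 2, 4, 7, 14, 28.
Subgroups by order — order 1: 1; order 2: 15; order 4: 7; order 7: 1; order 14: 3; order 28: 1.
Total: 1 + 15 + 7 + 1 + 3 + 1 = 28.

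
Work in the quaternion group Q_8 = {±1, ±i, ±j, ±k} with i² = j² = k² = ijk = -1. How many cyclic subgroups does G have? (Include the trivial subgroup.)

A cyclic subgroup of order d is generated by each of its φ(d) elements of order d, so the cyclic subgroups of order d number (#elements of order d)/φ(d).
Cyclic subgroups by order — order 1: 1; order 2: 1; order 4: 3.
Total: 5.

5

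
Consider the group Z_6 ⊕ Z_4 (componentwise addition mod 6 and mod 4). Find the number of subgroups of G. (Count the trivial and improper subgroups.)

16

|G| = 24, so by Lagrange every subgroup order divides 24. Divisors: 1, 2, 3, 4, 6, 8, 12, 24.
Subgroups by order — order 1: 1; order 2: 3; order 3: 1; order 4: 3; order 6: 3; order 8: 1; order 12: 3; order 24: 1.
Total: 1 + 3 + 1 + 3 + 3 + 1 + 3 + 1 = 16.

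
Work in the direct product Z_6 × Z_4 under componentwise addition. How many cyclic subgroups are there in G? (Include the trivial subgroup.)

Group the elements of G by the cyclic subgroup they generate; each cyclic subgroup of order d accounts for φ(d) elements.
Cyclic subgroups by order — order 1: 1; order 2: 3; order 3: 1; order 4: 2; order 6: 3; order 12: 2.
Total: 12.

12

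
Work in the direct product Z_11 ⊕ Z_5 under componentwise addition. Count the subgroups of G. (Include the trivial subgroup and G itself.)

4

|G| = 55, so by Lagrange every subgroup order divides 55. Divisors: 1, 5, 11, 55.
Subgroups by order — order 1: 1; order 5: 1; order 11: 1; order 55: 1.
Total: 1 + 1 + 1 + 1 = 4.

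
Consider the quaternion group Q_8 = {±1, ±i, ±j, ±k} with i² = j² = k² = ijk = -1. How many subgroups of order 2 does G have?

|G| = 8 and 2 | 8, so subgroups of order 2 are possible by Lagrange.
The subgroups of order 2 are: {1, -1}.
So G has 1 subgroup of order 2.

1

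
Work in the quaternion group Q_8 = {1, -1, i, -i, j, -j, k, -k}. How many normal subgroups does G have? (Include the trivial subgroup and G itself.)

6

G has 6 subgroups. Checking conjugation-invariance by order — order 1: 1/1 normal; order 2: 1/1 normal; order 4: 3/3 normal; order 8: 1/1 normal.
Total normal subgroups: 6.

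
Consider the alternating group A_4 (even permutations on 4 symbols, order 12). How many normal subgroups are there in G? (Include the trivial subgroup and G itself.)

3

G has 10 subgroups. Checking conjugation-invariance by order — order 1: 1/1 normal; order 2: 0/3 normal; order 3: 0/4 normal; order 4: 1/1 normal; order 12: 1/1 normal.
Total normal subgroups: 3.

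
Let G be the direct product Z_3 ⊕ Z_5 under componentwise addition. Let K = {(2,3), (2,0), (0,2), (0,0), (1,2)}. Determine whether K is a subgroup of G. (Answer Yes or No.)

(0,2) ∈ K but its inverse (0,3) ∉ K, so K is not a subgroup.

No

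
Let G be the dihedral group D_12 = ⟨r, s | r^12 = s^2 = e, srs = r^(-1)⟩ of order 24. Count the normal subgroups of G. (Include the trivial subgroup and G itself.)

9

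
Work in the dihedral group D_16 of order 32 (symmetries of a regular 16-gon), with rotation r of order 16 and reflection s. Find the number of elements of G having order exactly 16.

The elements of order 16 are: r, r^3, r^5, r^7, r^9, r^11, r^13, r^15.
That's 8.

8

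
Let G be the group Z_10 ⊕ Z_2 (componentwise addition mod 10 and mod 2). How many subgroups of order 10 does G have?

3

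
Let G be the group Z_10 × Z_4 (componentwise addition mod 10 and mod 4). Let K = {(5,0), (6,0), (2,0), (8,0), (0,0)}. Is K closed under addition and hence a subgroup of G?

(6,0) ∈ K but its inverse (4,0) ∉ K, so K is not a subgroup.

No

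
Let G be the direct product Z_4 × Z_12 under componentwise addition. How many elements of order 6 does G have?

An element (a,b) has order lcm(ord(a), ord(b)); count pairs with lcm equal to 6.
Enumerating gives 6 such elements.

6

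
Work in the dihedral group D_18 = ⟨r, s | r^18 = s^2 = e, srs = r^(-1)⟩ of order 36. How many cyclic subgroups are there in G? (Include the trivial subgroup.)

24

A cyclic subgroup of order d is generated by each of its φ(d) elements of order d, so the cyclic subgroups of order d number (#elements of order d)/φ(d).
Cyclic subgroups by order — order 1: 1; order 2: 19; order 3: 1; order 6: 1; order 9: 1; order 18: 1.
Total: 24.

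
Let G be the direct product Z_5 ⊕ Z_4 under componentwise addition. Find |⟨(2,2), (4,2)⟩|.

|⟨(2,2)⟩| = 10 and |⟨(4,2)⟩| = 10, so |H| is a multiple of lcm(10, 10) = 10 and divides |G| = 20.
Closing under the operation: H = {(0,0), (0,2), (1,0), (1,2), (2,0), (2,2), (3,0), (3,2), (4,0), (4,2)}, so |H| = 10.

10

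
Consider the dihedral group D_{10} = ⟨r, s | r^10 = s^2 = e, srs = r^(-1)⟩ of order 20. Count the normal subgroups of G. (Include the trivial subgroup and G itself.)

7

G has 22 subgroups. Checking conjugation-invariance by order — order 1: 1/1 normal; order 2: 1/11 normal; order 4: 0/5 normal; order 5: 1/1 normal; order 10: 3/3 normal; order 20: 1/1 normal.
Total normal subgroups: 7.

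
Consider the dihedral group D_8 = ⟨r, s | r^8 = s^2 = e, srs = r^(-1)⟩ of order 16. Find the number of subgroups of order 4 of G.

|G| = 16 and 4 | 16, so subgroups of order 4 are possible by Lagrange.
The subgroups of order 4 are: {e, r^2, r^4, r^6}; {e, r^4, r^2s, r^6s}; {e, r^4, r^3s, r^7s}; {e, r^4, s, r^4s}; … (5 in all).
So G has 5 subgroups of order 4.

5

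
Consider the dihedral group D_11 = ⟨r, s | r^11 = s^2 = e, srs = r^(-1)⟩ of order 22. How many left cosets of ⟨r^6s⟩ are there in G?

|⟨r^6s⟩| = 2 and |G| = 22.
By Lagrange, [G : H] = |G|/|H| = 22/2 = 11.

11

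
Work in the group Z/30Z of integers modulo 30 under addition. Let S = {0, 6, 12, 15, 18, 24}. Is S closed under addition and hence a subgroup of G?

Closure fails: 18 + 15 = 3 ∉ S. So S is not a subgroup.

No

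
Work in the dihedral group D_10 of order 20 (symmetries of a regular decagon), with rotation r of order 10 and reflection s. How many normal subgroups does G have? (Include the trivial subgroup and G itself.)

G has 22 subgroups. Checking conjugation-invariance by order — order 1: 1/1 normal; order 2: 1/11 normal; order 4: 0/5 normal; order 5: 1/1 normal; order 10: 3/3 normal; order 20: 1/1 normal.
Total normal subgroups: 7.

7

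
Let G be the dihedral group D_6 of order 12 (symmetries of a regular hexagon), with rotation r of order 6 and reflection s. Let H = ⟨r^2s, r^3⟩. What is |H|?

|⟨r^2s⟩| = 2 and |⟨r^3⟩| = 2, so |H| is a multiple of lcm(2, 2) = 2 and divides |G| = 12.
Closing under the operation: H = {e, r^3, r^2s, r^5s}, so |H| = 4.

4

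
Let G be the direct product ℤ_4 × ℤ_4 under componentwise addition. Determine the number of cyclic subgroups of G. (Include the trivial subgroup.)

10

A cyclic subgroup of order d is generated by each of its φ(d) elements of order d, so the cyclic subgroups of order d number (#elements of order d)/φ(d).
Cyclic subgroups by order — order 1: 1; order 2: 3; order 4: 6.
Total: 10.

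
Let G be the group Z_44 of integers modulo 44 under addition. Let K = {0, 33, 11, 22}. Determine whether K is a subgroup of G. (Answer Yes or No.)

|K| = 4 divides |G| = 44, consistent with Lagrange.
K contains the identity, every element's inverse is in K, and K is closed under +: it is a subgroup.
In fact K = ⟨33⟩.

Yes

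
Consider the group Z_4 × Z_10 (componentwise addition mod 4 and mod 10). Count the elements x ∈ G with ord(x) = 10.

12

An element (a,b) has order lcm(ord(a), ord(b)); count pairs with lcm equal to 10.
Enumerating gives 12 such elements.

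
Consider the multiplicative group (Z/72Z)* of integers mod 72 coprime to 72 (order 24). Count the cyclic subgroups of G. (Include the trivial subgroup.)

16

Group the elements of G by the cyclic subgroup they generate; each cyclic subgroup of order d accounts for φ(d) elements.
Cyclic subgroups by order — order 1: 1; order 2: 7; order 3: 1; order 6: 7.
Total: 16.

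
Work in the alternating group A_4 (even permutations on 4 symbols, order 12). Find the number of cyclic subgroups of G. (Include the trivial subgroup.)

8

Each element a generates a cyclic subgroup ⟨a⟩; distinct elements may generate the same one (a cyclic group of order d has φ(d) generators).
Cyclic subgroups by order — order 1: 1; order 2: 3; order 3: 4.
Total: 8.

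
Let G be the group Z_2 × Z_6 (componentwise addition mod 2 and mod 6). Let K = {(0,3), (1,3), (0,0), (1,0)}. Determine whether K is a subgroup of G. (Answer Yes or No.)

|K| = 4 divides |G| = 12, consistent with Lagrange.
K contains the identity, every element's inverse is in K, and K is closed under +: it is a subgroup.

Yes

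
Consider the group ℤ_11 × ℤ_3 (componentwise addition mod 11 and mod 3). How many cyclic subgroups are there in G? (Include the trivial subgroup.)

Group the elements of G by the cyclic subgroup they generate; each cyclic subgroup of order d accounts for φ(d) elements.
Cyclic subgroups by order — order 1: 1; order 3: 1; order 11: 1; order 33: 1.
Total: 4.

4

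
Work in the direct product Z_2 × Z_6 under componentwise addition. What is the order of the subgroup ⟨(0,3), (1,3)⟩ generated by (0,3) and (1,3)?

|⟨(0,3)⟩| = 2 and |⟨(1,3)⟩| = 2, so |H| is a multiple of lcm(2, 2) = 2 and divides |G| = 12.
Closing under the operation: H = {(0,0), (0,3), (1,0), (1,3)}, so |H| = 4.

4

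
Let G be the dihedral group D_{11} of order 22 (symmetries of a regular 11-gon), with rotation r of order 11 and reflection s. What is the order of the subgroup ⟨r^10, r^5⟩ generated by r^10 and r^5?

|⟨r^10⟩| = 11 and |⟨r^5⟩| = 11, so |H| is a multiple of lcm(11, 11) = 11 and divides |G| = 22.
Closing under the operation: H = {e, r, r^2, r^3, r^4, r^5, r^6, r^7, r^8, r^9, r^10}, so |H| = 11.

11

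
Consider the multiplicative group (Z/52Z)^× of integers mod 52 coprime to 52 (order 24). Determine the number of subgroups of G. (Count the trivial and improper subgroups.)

16

|G| = 24, so by Lagrange every subgroup order divides 24. Divisors: 1, 2, 3, 4, 6, 8, 12, 24.
Subgroups by order — order 1: 1; order 2: 3; order 3: 1; order 4: 3; order 6: 3; order 8: 1; order 12: 3; order 24: 1.
Total: 1 + 3 + 1 + 3 + 3 + 1 + 3 + 1 = 16.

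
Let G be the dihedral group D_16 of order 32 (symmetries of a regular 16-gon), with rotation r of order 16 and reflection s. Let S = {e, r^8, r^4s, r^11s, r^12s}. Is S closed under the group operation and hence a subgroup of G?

No

|S| = 5 does not divide |G| = 32, so by Lagrange S is not a subgroup.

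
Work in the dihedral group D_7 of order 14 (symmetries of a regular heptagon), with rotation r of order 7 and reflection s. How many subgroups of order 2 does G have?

7

|G| = 14 and 2 | 14, so subgroups of order 2 are possible by Lagrange.
The subgroups of order 2 are: {e, r^2s}; {e, r^3s}; {e, r^4s}; {e, r^5s}; … (7 in all).
So G has 7 subgroups of order 2.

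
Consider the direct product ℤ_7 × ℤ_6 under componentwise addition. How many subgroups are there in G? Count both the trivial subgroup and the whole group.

8

|G| = 42, so by Lagrange every subgroup order divides 42. Divisors: 1, 2, 3, 6, 7, 14, 21, 42.
Subgroups by order — order 1: 1; order 2: 1; order 3: 1; order 6: 1; order 7: 1; order 14: 1; order 21: 1; order 42: 1.
Total: 1 + 1 + 1 + 1 + 1 + 1 + 1 + 1 = 8.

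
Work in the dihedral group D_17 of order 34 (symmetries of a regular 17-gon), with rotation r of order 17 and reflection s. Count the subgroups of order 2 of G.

|G| = 34 and 2 | 34, so subgroups of order 2 are possible by Lagrange.
The subgroups of order 2 are: {e, r^10s}; {e, r^11s}; {e, r^12s}; {e, r^13s}; … (17 in all).
So G has 17 subgroups of order 2.

17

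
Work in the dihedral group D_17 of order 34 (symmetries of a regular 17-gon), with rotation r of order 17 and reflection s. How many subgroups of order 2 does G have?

17

|G| = 34 and 2 | 34, so subgroups of order 2 are possible by Lagrange.
The subgroups of order 2 are: {e, r^10s}; {e, r^11s}; {e, r^12s}; {e, r^13s}; … (17 in all).
So G has 17 subgroups of order 2.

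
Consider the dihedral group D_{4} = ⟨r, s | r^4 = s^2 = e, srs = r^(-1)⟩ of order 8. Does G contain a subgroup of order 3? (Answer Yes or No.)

3 does not divide |G| = 8, so by Lagrange no subgroup of order 3 exists.

No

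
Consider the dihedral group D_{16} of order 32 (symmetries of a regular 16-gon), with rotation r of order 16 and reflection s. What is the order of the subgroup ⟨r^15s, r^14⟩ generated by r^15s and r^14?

16

|⟨r^15s⟩| = 2 and |⟨r^14⟩| = 8, so |H| is a multiple of lcm(2, 8) = 8 and divides |G| = 32.
Closing under the operation: H = {e, r^2, r^4, r^6, r^8, r^10, r^12, r^14, rs, r^3s, r^5s, r^7s, r^9s, r^11s, r^13s, r^15s}, so |H| = 16.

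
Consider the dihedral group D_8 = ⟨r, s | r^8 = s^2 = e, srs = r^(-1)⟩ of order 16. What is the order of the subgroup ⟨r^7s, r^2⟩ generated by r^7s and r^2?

8

|⟨r^7s⟩| = 2 and |⟨r^2⟩| = 4, so |H| is a multiple of lcm(2, 4) = 4 and divides |G| = 16.
Closing under the operation: H = {e, r^2, r^4, r^6, rs, r^3s, r^5s, r^7s}, so |H| = 8.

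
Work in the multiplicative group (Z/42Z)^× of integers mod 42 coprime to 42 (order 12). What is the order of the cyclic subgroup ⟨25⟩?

Compute successive powers of 25 mod 42: 25, 37, 1; 25^3 ≡ 1 (mod 42).
So |⟨25⟩| = 3.

3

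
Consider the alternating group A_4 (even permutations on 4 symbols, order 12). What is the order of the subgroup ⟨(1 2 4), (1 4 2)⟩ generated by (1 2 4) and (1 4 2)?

3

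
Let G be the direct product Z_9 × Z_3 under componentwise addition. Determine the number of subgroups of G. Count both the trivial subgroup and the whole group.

|G| = 27, so by Lagrange every subgroup order divides 27. Divisors: 1, 3, 9, 27.
Subgroups by order — order 1: 1; order 3: 4; order 9: 4; order 27: 1.
Total: 1 + 4 + 4 + 1 = 10.

10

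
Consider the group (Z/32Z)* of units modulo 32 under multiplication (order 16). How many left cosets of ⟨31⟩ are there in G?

8

|⟨31⟩| = 2 and |G| = 16.
By Lagrange, [G : H] = |G|/|H| = 16/2 = 8.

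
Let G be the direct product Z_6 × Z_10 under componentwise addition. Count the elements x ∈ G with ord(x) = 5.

An element (a,b) has order lcm(ord(a), ord(b)); count pairs with lcm equal to 5.
Enumerating gives 4 such elements.

4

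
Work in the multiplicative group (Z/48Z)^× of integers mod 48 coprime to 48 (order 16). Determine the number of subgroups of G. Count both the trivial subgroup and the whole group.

|G| = 16, so by Lagrange every subgroup order divides 16. Divisors: 1, 2, 4, 8, 16.
Subgroups by order — order 1: 1; order 2: 7; order 4: 11; order 8: 7; order 16: 1.
Total: 1 + 7 + 11 + 7 + 1 = 27.

27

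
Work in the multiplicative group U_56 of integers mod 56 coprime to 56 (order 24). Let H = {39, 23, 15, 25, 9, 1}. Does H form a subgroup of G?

Yes

|H| = 6 divides |G| = 24, consistent with Lagrange.
H contains the identity, every element's inverse is in H, and H is closed under ·: it is a subgroup.
In fact H = ⟨39⟩.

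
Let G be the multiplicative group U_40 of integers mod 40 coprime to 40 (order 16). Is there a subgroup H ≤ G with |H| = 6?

No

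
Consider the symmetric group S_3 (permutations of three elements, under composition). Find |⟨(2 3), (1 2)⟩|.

|⟨(2 3)⟩| = 2 and |⟨(1 2)⟩| = 2, so |H| is a multiple of lcm(2, 2) = 2 and divides |G| = 6.
Closing {(2 3), (1 2)} under the group operation gives all of G, so |H| = 6.

6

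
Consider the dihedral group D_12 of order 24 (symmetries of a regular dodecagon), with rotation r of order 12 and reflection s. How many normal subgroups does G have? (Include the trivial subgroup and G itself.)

G has 34 subgroups. Checking conjugation-invariance by order — order 1: 1/1 normal; order 2: 1/13 normal; order 3: 1/1 normal; order 4: 1/7 normal; order 6: 1/5 normal; order 8: 0/3 normal; order 12: 3/3 normal; order 24: 1/1 normal.
Total normal subgroups: 9.

9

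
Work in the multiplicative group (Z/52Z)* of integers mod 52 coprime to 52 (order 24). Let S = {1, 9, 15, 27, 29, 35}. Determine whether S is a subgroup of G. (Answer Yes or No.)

No

35 ∈ S but its inverse 3 ∉ S, so S is not a subgroup.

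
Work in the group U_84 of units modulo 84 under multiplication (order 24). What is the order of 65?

6

Compute successive powers of 65 mod 84: 65, 25, 29, 37, 53, 1; 65^6 ≡ 1 (mod 84).
So |⟨65⟩| = 6.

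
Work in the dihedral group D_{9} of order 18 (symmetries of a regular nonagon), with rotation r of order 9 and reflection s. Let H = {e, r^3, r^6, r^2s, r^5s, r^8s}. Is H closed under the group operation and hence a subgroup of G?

|H| = 6 divides |G| = 18, consistent with Lagrange.
H contains the identity, every element's inverse is in H, and H is closed under ·: it is a subgroup.

Yes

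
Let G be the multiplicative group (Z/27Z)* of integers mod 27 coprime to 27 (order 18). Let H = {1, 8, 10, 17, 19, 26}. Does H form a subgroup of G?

Yes

|H| = 6 divides |G| = 18, consistent with Lagrange.
H contains the identity, every element's inverse is in H, and H is closed under ·: it is a subgroup.
In fact H = ⟨17⟩.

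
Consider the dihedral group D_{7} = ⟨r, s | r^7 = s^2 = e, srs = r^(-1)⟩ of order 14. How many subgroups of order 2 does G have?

7

|G| = 14 and 2 | 14, so subgroups of order 2 are possible by Lagrange.
The subgroups of order 2 are: {e, r^2s}; {e, r^3s}; {e, r^4s}; {e, r^5s}; … (7 in all).
So G has 7 subgroups of order 2.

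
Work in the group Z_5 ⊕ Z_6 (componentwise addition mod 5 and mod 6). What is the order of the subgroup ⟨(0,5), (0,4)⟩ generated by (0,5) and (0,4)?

6

|⟨(0,5)⟩| = 6 and |⟨(0,4)⟩| = 3, so |H| is a multiple of lcm(6, 3) = 6 and divides |G| = 30.
Closing under the operation: H = {(0,0), (0,1), (0,2), (0,3), (0,4), (0,5)}, so |H| = 6.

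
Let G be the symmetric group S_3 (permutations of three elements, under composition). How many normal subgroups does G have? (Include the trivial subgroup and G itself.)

3

G has 6 subgroups. Checking conjugation-invariance by order — order 1: 1/1 normal; order 2: 0/3 normal; order 3: 1/1 normal; order 6: 1/1 normal.
Total normal subgroups: 3.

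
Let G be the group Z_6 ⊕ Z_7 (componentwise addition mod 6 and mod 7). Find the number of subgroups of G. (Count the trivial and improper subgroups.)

8

|G| = 42, so by Lagrange every subgroup order divides 42. Divisors: 1, 2, 3, 6, 7, 14, 21, 42.
Subgroups by order — order 1: 1; order 2: 1; order 3: 1; order 6: 1; order 7: 1; order 14: 1; order 21: 1; order 42: 1.
Total: 1 + 1 + 1 + 1 + 1 + 1 + 1 + 1 = 8.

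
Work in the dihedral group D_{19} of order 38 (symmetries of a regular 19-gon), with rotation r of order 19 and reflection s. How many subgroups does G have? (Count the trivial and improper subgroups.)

22

|G| = 38, so by Lagrange every subgroup order divides 38. Divisors: 1, 2, 19, 38.
Subgroups by order — order 1: 1; order 2: 19; order 19: 1; order 38: 1.
Total: 1 + 19 + 1 + 1 = 22.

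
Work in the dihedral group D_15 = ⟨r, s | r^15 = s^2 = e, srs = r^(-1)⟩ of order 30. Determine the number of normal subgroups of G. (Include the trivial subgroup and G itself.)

5

G has 28 subgroups. Checking conjugation-invariance by order — order 1: 1/1 normal; order 2: 0/15 normal; order 3: 1/1 normal; order 5: 1/1 normal; order 6: 0/5 normal; order 10: 0/3 normal; order 15: 1/1 normal; order 30: 1/1 normal.
Total normal subgroups: 5.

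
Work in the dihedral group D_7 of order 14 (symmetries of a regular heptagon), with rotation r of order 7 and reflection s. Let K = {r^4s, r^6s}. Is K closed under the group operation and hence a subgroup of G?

The identity e ∉ K, so K is not a subgroup.

No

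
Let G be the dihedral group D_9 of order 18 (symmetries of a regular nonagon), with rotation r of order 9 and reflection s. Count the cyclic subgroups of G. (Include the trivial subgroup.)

12

A cyclic subgroup of order d is generated by each of its φ(d) elements of order d, so the cyclic subgroups of order d number (#elements of order d)/φ(d).
Cyclic subgroups by order — order 1: 1; order 2: 9; order 3: 1; order 9: 1.
Total: 12.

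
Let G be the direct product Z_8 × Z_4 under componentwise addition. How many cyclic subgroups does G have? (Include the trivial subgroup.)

14

A cyclic subgroup of order d is generated by each of its φ(d) elements of order d, so the cyclic subgroups of order d number (#elements of order d)/φ(d).
Cyclic subgroups by order — order 1: 1; order 2: 3; order 4: 6; order 8: 4.
Total: 14.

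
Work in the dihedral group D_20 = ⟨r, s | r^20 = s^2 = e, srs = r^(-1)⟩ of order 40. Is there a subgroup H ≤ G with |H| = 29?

No

29 does not divide |G| = 40, so by Lagrange no subgroup of order 29 exists.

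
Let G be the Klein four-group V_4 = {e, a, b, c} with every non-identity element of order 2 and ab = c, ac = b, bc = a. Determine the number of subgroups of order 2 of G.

|G| = 4 and 2 | 4, so subgroups of order 2 are possible by Lagrange.
The subgroups of order 2 are: {e, a}; {e, b}; {e, c}.
So G has 3 subgroups of order 2.

3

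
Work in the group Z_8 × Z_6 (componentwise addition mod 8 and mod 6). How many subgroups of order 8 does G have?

3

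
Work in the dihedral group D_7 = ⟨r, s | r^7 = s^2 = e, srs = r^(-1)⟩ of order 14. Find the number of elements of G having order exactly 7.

6

The elements of order 7 are: r, r^2, r^3, r^4, r^5, r^6.
That's 6.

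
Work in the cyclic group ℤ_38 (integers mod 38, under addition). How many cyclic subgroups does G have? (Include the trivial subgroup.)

Each element a generates a cyclic subgroup ⟨a⟩; distinct elements may generate the same one (a cyclic group of order d has φ(d) generators).
Cyclic subgroups by order — order 1: 1; order 2: 1; order 19: 1; order 38: 1.
Total: 4.

4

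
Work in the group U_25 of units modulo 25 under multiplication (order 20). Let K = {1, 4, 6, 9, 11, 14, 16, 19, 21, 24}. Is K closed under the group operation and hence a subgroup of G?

Yes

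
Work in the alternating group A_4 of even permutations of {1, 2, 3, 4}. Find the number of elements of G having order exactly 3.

The elements of order 3 are: (2 3 4), (2 4 3), (1 2 3), (1 2 4), (1 3 2), (1 3 4), (1 4 2), (1 4 3).
That's 8.

8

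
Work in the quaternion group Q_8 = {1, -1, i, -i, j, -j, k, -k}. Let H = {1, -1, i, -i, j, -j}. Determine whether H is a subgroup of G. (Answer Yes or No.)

No

|H| = 6 does not divide |G| = 8, so by Lagrange H is not a subgroup.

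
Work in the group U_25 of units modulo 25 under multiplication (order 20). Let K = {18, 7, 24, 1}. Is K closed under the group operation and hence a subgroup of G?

|K| = 4 divides |G| = 20, consistent with Lagrange.
K contains the identity, every element's inverse is in K, and K is closed under ·: it is a subgroup.
In fact K = ⟨18⟩.

Yes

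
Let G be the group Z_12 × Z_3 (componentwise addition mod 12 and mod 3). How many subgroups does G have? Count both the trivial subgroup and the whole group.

|G| = 36, so by Lagrange every subgroup order divides 36. Divisors: 1, 2, 3, 4, 6, 9, 12, 18, 36.
Subgroups by order — order 1: 1; order 2: 1; order 3: 4; order 4: 1; order 6: 4; order 9: 1; order 12: 4; order 18: 1; order 36: 1.
Total: 1 + 1 + 4 + 1 + 4 + 1 + 4 + 1 + 1 = 18.

18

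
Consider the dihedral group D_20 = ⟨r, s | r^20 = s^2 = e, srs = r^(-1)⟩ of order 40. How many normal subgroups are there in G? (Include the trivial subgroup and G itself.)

9

G has 48 subgroups. Checking conjugation-invariance by order — order 1: 1/1 normal; order 2: 1/21 normal; order 4: 1/11 normal; order 5: 1/1 normal; order 8: 0/5 normal; order 10: 1/5 normal; order 20: 3/3 normal; order 40: 1/1 normal.
Total normal subgroups: 9.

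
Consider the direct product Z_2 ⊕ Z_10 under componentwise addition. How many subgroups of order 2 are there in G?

3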